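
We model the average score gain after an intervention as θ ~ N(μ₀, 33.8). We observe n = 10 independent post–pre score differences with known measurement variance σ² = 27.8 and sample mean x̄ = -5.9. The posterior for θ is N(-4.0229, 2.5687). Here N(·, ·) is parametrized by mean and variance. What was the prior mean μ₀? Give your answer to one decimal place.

The posterior mean is a precision-weighted average: μ_n = (τ₀μ₀ + τ_data·x̄)/(τ₀+τ_data), with τ₀=1/σ₀² and τ_data=n/σ².
Here τ₀ = 1/33.8 = 0.029586 and τ_data = 10/27.8 = 0.359712, so τ_n = 0.389298.
Rearranging for μ₀: μ₀ = (μ_n·τ_n − τ_data·x̄)/τ₀ = (-4.0229·0.389298 − 0.359712·-5.9) / 0.029586 = 0.556194/0.029586 ≈ 18.8.

μ₀ = 18.8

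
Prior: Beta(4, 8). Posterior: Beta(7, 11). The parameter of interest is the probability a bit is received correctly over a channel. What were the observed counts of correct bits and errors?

Under Beta–binomial conjugacy the posterior parameters are (a+s, b+f).
Match parameters: s=7−4=3, f=11−8=3.

3 correct bits and 3 errors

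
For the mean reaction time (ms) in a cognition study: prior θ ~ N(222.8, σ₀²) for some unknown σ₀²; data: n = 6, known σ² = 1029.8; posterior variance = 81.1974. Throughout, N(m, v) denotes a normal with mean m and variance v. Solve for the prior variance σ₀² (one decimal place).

For the Normal–Normal model with known σ², precisions add: τ_n = τ₀ + n/σ².
So 1/σ₀² = 1/81.1974 − 6/1029.8 = 0.012316 − 0.005826 = 0.006490.
Hence σ₀² = 1/0.006490 ≈ 154.1.

σ₀² = 154.1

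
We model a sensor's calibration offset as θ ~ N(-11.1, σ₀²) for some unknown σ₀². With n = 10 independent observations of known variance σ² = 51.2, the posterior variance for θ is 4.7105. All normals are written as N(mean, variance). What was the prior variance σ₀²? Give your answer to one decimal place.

Posterior precision equals prior precision plus data precision: 1/σ_n² = 1/σ₀² + n/σ².
So 1/σ₀² = 1/4.7105 − 10/51.2 = 0.212292 − 0.195312 = 0.016980.
Hence σ₀² = 1/0.016980 ≈ 58.9.

σ₀² = 58.9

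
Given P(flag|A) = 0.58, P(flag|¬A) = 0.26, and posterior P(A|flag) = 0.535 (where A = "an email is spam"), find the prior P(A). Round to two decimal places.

P(A) = 0.34

Bayes' rule in odds form gives O(A|E) = O(A)·[P(E|A)/P(E|¬A)], hence O(A) = O(A|E)/LR.
Posterior odds = 0.535/(1−0.535) = 1.1505. LR = 0.58/0.26 = 2.2308.
Prior odds = 1.1505/2.2308 = 0.5157, so P(A) = 0.5157/(1+0.5157) ≈ 0.34.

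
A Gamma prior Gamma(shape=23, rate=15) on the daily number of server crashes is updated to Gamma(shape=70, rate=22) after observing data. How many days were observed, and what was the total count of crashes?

A Gamma(α, β) prior (rate parametrization) on a Poisson rate with n observations summing to S gives posterior Gamma(α+S, β+n).
Matching: Σxᵢ = 70 − 23 = 47 and n = 22 − 15 = 7.

n = 7 days with total 47 crashes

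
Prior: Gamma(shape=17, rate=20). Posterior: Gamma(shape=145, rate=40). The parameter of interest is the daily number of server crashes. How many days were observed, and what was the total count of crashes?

n = 20 days with total 128 crashes

Gamma–Poisson conjugacy: posterior shape = α + Σxᵢ, posterior rate = β + n.
Matching: Σxᵢ = 145 − 17 = 128 and n = 40 − 20 = 20.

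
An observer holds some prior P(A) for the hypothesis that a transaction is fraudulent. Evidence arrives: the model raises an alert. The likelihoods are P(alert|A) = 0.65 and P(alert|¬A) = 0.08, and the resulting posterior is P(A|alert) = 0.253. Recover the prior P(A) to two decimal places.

P(A) = 0.04

In odds form, posterior odds = prior odds × likelihood ratio, so prior odds = posterior odds ÷ LR.
Posterior odds = 0.253/(1−0.253) = 0.3387. LR = 0.65/0.08 = 8.1250.
Prior odds = 0.3387/8.1250 = 0.0417, so P(A) = 0.0417/(1+0.0417) ≈ 0.04.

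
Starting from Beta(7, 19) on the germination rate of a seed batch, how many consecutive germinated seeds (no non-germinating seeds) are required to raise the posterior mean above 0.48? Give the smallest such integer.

After k germinated seeds and 0 non-germinating seeds the posterior is Beta(7+k, 19), with mean (7+k)/(7+19+k).
Set (7+k)/(26+k) > 0.48 and solve: k > (0.48·26 − 7)/(1 − 0.48) = 10.538.
The smallest integer exceeding 10.538 is 11, and checking k=11: (18)/(37) = 0.4865 > 0.48.

k = 11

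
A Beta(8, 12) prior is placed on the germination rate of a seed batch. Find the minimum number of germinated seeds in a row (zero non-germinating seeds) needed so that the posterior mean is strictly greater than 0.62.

k = 12

After k germinated seeds and 0 non-germinating seeds the posterior is Beta(8+k, 12), with mean (8+k)/(8+12+k).
Set (8+k)/(20+k) > 0.62 and solve: k > (0.62·20 − 8)/(1 − 0.62) = 11.579.
The smallest integer exceeding 11.579 is 12.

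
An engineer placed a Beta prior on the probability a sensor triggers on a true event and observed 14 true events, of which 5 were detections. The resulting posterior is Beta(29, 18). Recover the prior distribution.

Beta(24, 9)

Beta is conjugate to the binomial likelihood: posterior = Beta(a+s, b+f).
Subtract the data counts: 29−5=24, 18−9=9.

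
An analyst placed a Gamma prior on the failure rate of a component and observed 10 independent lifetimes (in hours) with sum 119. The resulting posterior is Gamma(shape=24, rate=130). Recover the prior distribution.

Gamma(shape=14, rate=11)

For an exponential likelihood with a Gamma(α, β) prior on the rate, n observations with total T give posterior Gamma(α+n, β+T).
So α = 24 − 10 = 14 and β = 130 − 119 = 11.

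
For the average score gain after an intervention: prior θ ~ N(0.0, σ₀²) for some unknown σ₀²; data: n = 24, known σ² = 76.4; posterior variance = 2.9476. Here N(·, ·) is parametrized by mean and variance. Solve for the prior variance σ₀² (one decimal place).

Posterior precision equals prior precision plus data precision: 1/σ_n² = 1/σ₀² + n/σ².
So 1/σ₀² = 1/2.9476 − 24/76.4 = 0.339259 − 0.314136 = 0.025123.
Hence σ₀² = 1/0.025123 ≈ 39.8.

σ₀² = 39.8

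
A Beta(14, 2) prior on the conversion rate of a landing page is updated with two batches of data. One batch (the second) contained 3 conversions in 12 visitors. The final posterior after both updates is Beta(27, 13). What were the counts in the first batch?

Because Beta–binomial updating is additive in the counts, the combined data contributed (α_post−α_prior, β_post−β_prior) successes and failures.
Total across both batches: 27−14=13 conversions, 13−2=11 bounces.
Subtract the second batch: 13−3=10 conversions and 11−9=2 bounces.

10 conversions and 2 bounces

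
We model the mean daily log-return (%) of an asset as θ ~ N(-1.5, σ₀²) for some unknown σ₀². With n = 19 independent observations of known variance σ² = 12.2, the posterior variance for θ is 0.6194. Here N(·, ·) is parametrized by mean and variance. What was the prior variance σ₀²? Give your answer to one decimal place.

σ₀² = 17.5

Posterior precision equals prior precision plus data precision: 1/σ_n² = 1/σ₀² + n/σ².
So 1/σ₀² = 1/0.6194 − 19/12.2 = 1.614466 − 1.557377 = 0.057089.
Hence σ₀² = 1/0.057089 ≈ 17.5.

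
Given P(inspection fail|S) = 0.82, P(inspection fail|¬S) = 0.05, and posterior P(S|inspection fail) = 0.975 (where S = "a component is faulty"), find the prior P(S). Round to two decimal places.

In odds form, posterior odds = prior odds × likelihood ratio, so prior odds = posterior odds ÷ LR.
Posterior odds = 0.975/(1−0.975) = 39.0000. LR = 0.82/0.05 = 16.4000.
Prior odds = 39.0000/16.4000 = 2.3780, so P(S) = 2.3780/(1+2.3780) ≈ 0.70.

P(S) = 0.70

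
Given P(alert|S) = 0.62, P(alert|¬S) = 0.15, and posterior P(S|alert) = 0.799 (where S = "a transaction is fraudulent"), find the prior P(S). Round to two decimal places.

Bayes' rule in odds form gives O(S|E) = O(S)·[P(E|S)/P(E|¬S)], hence O(S) = O(S|E)/LR.
Posterior odds = 0.799/(1−0.799) = 3.9751. LR = 0.62/0.15 = 4.1333.
Prior odds = 3.9751/4.1333 = 0.9617, so P(S) = 0.9617/(1+0.9617) ≈ 0.49.

P(S) = 0.49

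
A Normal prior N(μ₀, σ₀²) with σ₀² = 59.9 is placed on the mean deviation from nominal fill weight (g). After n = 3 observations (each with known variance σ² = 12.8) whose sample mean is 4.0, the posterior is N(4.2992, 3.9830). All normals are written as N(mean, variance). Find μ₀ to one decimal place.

μ₀ = 8.5

With known observation variance, the Normal–Normal posterior has precision τ_n = τ₀ + n/σ² and mean μ_n = (τ₀μ₀ + (n/σ²)x̄)/τ_n.
Here τ₀ = 1/59.9 = 0.016694 and τ_data = 3/12.8 = 0.234375, so τ_n = 0.251069.
Rearranging for μ₀: μ₀ = (μ_n·τ_n − τ_data·x̄)/τ₀ = (4.2992·0.251069 − 0.234375·4.0) / 0.016694 = 0.141896/0.016694 ≈ 8.5.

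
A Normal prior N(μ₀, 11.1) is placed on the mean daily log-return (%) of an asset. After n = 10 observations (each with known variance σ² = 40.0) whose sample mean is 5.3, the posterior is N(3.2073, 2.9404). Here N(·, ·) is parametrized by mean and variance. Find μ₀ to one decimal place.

μ₀ = -2.6

With known observation variance, the Normal–Normal posterior has precision τ_n = τ₀ + n/σ² and mean μ_n = (τ₀μ₀ + (n/σ²)x̄)/τ_n.
Here τ₀ = 1/11.1 = 0.090090 and τ_data = 10/40.0 = 0.250000, so τ_n = 0.340090.
Rearranging for μ₀: μ₀ = (μ_n·τ_n − τ_data·x̄)/τ₀ = (3.2073·0.340090 − 0.250000·5.3) / 0.090090 = -0.234229/0.090090 ≈ -2.6.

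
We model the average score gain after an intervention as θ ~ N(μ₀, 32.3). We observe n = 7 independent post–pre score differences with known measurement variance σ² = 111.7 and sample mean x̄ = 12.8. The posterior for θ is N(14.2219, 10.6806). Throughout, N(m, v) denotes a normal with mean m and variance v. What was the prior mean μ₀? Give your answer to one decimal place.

The posterior mean is a precision-weighted average: μ_n = (τ₀μ₀ + τ_data·x̄)/(τ₀+τ_data), with τ₀=1/σ₀² and τ_data=n/σ².
Here τ₀ = 1/32.3 = 0.030960 and τ_data = 7/111.7 = 0.062668, so τ_n = 0.093628.
Rearranging for μ₀: μ₀ = (μ_n·τ_n − τ_data·x̄)/τ₀ = (14.2219·0.093628 − 0.062668·12.8) / 0.030960 = 0.529418/0.030960 ≈ 17.1.

μ₀ = 17.1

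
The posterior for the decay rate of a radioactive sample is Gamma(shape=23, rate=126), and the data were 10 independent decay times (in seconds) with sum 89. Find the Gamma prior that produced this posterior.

For an exponential likelihood with a Gamma(α, β) prior on the rate, n observations with total T give posterior Gamma(α+n, β+T).
So α = 23 − 10 = 13 and β = 126 − 89 = 37.

Gamma(shape=13, rate=37)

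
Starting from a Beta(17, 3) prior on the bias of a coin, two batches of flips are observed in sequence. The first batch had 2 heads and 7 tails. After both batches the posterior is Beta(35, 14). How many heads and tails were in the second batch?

Because Beta–binomial updating is additive in the counts, the combined data contributed (α_post−α_prior, β_post−β_prior) successes and failures.
Total across both batches: 35−17=18 heads, 14−3=11 tails.
Subtract the first batch: 18−2=16 heads and 11−7=4 tails.

16 heads and 4 tails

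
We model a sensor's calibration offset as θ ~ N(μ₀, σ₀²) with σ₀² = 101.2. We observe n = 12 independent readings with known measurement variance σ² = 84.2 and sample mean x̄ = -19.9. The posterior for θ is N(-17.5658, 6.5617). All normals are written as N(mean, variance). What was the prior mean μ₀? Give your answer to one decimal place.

With known observation variance, the Normal–Normal posterior has precision τ_n = τ₀ + n/σ² and mean μ_n = (τ₀μ₀ + (n/σ²)x̄)/τ_n.
Here τ₀ = 1/101.2 = 0.009881 and τ_data = 12/84.2 = 0.142518, so τ_n = 0.152399.
Rearranging for μ₀: μ₀ = (μ_n·τ_n − τ_data·x̄)/τ₀ = (-17.5658·0.152399 − 0.142518·-19.9) / 0.009881 = 0.159098/0.009881 ≈ 16.1.

μ₀ = 16.1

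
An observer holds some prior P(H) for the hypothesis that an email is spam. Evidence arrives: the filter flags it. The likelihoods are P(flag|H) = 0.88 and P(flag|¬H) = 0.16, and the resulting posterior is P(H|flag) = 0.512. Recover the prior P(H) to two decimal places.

P(H) = 0.16

Bayes' rule in odds form gives O(H|E) = O(H)·[P(E|H)/P(E|¬H)], hence O(H) = O(H|E)/LR.
Posterior odds = 0.512/(1−0.512) = 1.0492. LR = 0.88/0.16 = 5.5000.
Prior odds = 1.0492/5.5000 = 0.1908, so P(H) = 0.1908/(1+0.1908) ≈ 0.16.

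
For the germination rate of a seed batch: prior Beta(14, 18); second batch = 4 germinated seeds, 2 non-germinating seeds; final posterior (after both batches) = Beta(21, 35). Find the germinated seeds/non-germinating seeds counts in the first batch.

3 germinated seeds and 15 non-germinating seeds

Because Beta–binomial updating is additive in the counts, the combined data contributed (α_post−α_prior, β_post−β_prior) successes and failures.
Total across both batches: 21−14=7 germinated seeds, 35−18=17 non-germinating seeds.
Subtract the second batch: 7−4=3 germinated seeds and 17−2=15 non-germinating seeds.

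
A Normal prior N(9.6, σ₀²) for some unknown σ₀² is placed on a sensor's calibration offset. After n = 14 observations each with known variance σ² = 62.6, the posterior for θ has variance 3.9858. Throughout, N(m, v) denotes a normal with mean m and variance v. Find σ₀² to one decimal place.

Posterior precision equals prior precision plus data precision: 1/σ_n² = 1/σ₀² + n/σ².
So 1/σ₀² = 1/3.9858 − 14/62.6 = 0.250891 − 0.223642 = 0.027249.
Hence σ₀² = 1/0.027249 ≈ 36.7.

σ₀² = 36.7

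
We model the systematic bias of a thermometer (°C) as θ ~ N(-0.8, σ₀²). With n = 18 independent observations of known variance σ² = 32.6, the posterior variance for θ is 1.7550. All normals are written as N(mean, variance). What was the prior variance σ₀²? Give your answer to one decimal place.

σ₀² = 56.6

For the Normal–Normal model with known σ², precisions add: τ_n = τ₀ + n/σ².
So 1/σ₀² = 1/1.7550 − 18/32.6 = 0.569801 − 0.552147 = 0.017654.
Hence σ₀² = 1/0.017654 ≈ 56.6.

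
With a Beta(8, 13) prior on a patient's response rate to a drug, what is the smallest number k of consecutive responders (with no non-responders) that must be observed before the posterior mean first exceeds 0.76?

After k responders and 0 non-responders the posterior is Beta(8+k, 13), with mean (8+k)/(8+13+k).
Set (8+k)/(21+k) > 0.76 and solve: k > (0.76·21 − 8)/(1 − 0.76) = 33.167.
The smallest integer exceeding 33.167 is 34, and checking k=34: (42)/(55) = 0.7636 > 0.76.

k = 34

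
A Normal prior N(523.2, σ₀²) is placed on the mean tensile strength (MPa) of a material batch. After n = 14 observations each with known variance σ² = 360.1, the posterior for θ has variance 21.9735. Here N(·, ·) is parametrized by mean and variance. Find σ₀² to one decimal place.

Posterior precision equals prior precision plus data precision: 1/σ_n² = 1/σ₀² + n/σ².
So 1/σ₀² = 1/21.9735 − 14/360.1 = 0.045509 − 0.038878 = 0.006631.
Hence σ₀² = 1/0.006631 ≈ 150.8.

σ₀² = 150.8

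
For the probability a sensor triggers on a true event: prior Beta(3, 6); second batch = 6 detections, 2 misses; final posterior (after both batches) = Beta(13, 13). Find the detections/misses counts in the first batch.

Because Beta–binomial updating is additive in the counts, the combined data contributed (α_post−α_prior, β_post−β_prior) successes and failures.
Total across both batches: 13−3=10 detections, 13−6=7 misses.
Subtract the second batch: 10−6=4 detections and 7−2=5 misses.

4 detections and 5 misses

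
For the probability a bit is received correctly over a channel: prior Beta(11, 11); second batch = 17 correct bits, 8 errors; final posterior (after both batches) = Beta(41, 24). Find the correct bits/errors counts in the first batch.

Sequential conjugate updates are equivalent to a single update on the pooled data, so total successes = posterior α − prior α and total failures = posterior β − prior β.
Total across both batches: 41−11=30 correct bits, 24−11=13 errors.
Subtract the second batch: 30−17=13 correct bits and 13−8=5 errors.

13 correct bits and 5 errors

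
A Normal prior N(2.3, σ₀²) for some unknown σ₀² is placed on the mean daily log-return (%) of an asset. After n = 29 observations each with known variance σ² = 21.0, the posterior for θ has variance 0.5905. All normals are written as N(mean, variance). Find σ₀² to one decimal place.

σ₀² = 3.2

For the Normal–Normal model with known σ², precisions add: τ_n = τ₀ + n/σ².
So 1/σ₀² = 1/0.5905 − 29/21.0 = 1.693480 − 1.380952 = 0.312528.
Hence σ₀² = 1/0.312528 ≈ 3.2.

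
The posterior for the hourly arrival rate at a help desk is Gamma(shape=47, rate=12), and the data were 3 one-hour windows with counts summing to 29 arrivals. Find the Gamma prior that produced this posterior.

Gamma(shape=18, rate=9)

A Gamma(α, β) prior (rate parametrization) on a Poisson rate with n observations summing to S gives posterior Gamma(α+S, β+n).
So α = 47 − 29 = 18 and β = 12 − 3 = 9.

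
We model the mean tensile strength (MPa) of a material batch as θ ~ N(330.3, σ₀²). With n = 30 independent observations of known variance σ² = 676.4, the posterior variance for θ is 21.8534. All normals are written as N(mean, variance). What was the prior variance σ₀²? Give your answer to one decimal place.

σ₀² = 710.7

Posterior precision equals prior precision plus data precision: 1/σ_n² = 1/σ₀² + n/σ².
So 1/σ₀² = 1/21.8534 − 30/676.4 = 0.045759 − 0.044352 = 0.001407.
Hence σ₀² = 1/0.001407 ≈ 710.7.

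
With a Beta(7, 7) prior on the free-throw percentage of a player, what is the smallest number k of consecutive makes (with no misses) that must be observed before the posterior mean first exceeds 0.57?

k = 3

After k makes and 0 misses the posterior is Beta(7+k, 7), with mean (7+k)/(7+7+k).
Set (7+k)/(14+k) > 0.57 and solve: k > (0.57·14 − 7)/(1 − 0.57) = 2.279.
The smallest integer exceeding 2.279 is 3, and checking k=3: (10)/(17) = 0.5882 > 0.57.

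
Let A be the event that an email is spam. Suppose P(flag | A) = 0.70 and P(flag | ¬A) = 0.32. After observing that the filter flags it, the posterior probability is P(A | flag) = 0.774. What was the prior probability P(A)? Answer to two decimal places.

In odds form, posterior odds = prior odds × likelihood ratio, so prior odds = posterior odds ÷ LR.
Posterior odds = 0.774/(1−0.774) = 3.4248. LR = 0.70/0.32 = 2.1875.
Prior odds = 3.4248/2.1875 = 1.5656, so P(A) = 1.5656/(1+1.5656) ≈ 0.61.

P(A) = 0.61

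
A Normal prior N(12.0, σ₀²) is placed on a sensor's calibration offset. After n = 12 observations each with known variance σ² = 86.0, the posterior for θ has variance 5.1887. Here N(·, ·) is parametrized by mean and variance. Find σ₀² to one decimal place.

For the Normal–Normal model with known σ², precisions add: τ_n = τ₀ + n/σ².
So 1/σ₀² = 1/5.1887 − 12/86.0 = 0.192727 − 0.139535 = 0.053192.
Hence σ₀² = 1/0.053192 ≈ 18.8.

σ₀² = 18.8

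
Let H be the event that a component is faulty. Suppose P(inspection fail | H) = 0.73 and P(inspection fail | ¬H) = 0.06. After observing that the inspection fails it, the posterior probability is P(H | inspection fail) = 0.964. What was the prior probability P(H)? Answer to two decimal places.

P(H) = 0.69

In odds form, posterior odds = prior odds × likelihood ratio, so prior odds = posterior odds ÷ LR.
Posterior odds = 0.964/(1−0.964) = 26.7778. LR = 0.73/0.06 = 12.1667.
Prior odds = 26.7778/12.1667 = 2.2009, so P(H) = 2.2009/(1+2.2009) ≈ 0.69.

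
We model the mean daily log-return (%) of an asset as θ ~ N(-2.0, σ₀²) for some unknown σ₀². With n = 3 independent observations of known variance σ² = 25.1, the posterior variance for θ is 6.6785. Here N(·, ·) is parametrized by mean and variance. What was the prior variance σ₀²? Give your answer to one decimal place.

σ₀² = 33.1

Posterior precision equals prior precision plus data precision: 1/σ_n² = 1/σ₀² + n/σ².
So 1/σ₀² = 1/6.6785 − 3/25.1 = 0.149734 − 0.119522 = 0.030212.
Hence σ₀² = 1/0.030212 ≈ 33.1.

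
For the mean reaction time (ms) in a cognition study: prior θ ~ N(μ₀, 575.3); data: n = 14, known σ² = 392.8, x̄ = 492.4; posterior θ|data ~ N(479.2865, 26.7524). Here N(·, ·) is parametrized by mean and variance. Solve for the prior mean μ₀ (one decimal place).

With known observation variance, the Normal–Normal posterior has precision τ_n = τ₀ + n/σ² and mean μ_n = (τ₀μ₀ + (n/σ²)x̄)/τ_n.
Here τ₀ = 1/575.3 = 0.001738 and τ_data = 14/392.8 = 0.035642, so τ_n = 0.037380.
Rearranging for μ₀: μ₀ = (μ_n·τ_n − τ_data·x̄)/τ₀ = (479.2865·0.037380 − 0.035642·492.4) / 0.001738 = 0.365609/0.001738 ≈ 210.4.

μ₀ = 210.4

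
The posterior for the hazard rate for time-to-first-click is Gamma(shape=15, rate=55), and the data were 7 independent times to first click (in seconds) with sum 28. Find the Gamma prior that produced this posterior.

Gamma–exponential conjugacy: posterior shape = α + n, posterior rate = β + Σtᵢ.
So α = 15 − 7 = 8 and β = 55 − 28 = 27.

Gamma(shape=8, rate=27)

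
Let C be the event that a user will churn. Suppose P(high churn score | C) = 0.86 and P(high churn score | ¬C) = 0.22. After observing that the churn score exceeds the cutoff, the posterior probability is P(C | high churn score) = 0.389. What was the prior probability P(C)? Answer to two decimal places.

In odds form, posterior odds = prior odds × likelihood ratio, so prior odds = posterior odds ÷ LR.
Posterior odds = 0.389/(1−0.389) = 0.6367. LR = 0.86/0.22 = 3.9091.
Prior odds = 0.6367/3.9091 = 0.1629, so P(C) = 0.1629/(1+0.1629) ≈ 0.14.

P(C) = 0.14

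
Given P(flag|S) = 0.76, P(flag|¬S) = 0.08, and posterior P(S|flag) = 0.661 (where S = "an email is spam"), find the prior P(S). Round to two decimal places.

P(S) = 0.17

In odds form, posterior odds = prior odds × likelihood ratio, so prior odds = posterior odds ÷ LR.
Posterior odds = 0.661/(1−0.661) = 1.9499. LR = 0.76/0.08 = 9.5000.
Prior odds = 1.9499/9.5000 = 0.2053, so P(S) = 0.2053/(1+0.2053) ≈ 0.17.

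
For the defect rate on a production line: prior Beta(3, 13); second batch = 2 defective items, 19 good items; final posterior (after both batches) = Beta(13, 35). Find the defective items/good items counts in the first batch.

8 defective items and 3 good items

Because Beta–binomial updating is additive in the counts, the combined data contributed (α_post−α_prior, β_post−β_prior) successes and failures.
Total across both batches: 13−3=10 defective items, 35−13=22 good items.
Subtract the second batch: 10−2=8 defective items and 22−19=3 good items.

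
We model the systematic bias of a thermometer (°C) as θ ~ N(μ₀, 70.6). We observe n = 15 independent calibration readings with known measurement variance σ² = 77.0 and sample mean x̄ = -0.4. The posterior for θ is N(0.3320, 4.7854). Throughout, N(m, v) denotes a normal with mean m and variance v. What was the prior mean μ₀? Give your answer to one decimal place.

With known observation variance, the Normal–Normal posterior has precision τ_n = τ₀ + n/σ² and mean μ_n = (τ₀μ₀ + (n/σ²)x̄)/τ_n.
Here τ₀ = 1/70.6 = 0.014164 and τ_data = 15/77.0 = 0.194805, so τ_n = 0.208969.
Rearranging for μ₀: μ₀ = (μ_n·τ_n − τ_data·x̄)/τ₀ = (0.3320·0.208969 − 0.194805·-0.4) / 0.014164 = 0.147300/0.014164 ≈ 10.4.

μ₀ = 10.4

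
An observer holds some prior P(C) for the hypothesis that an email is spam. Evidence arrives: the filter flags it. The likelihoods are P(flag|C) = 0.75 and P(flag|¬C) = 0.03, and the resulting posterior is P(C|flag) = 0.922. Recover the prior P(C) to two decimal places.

In odds form, posterior odds = prior odds × likelihood ratio, so prior odds = posterior odds ÷ LR.
Posterior odds = 0.922/(1−0.922) = 11.8205. LR = 0.75/0.03 = 25.0000.
Prior odds = 11.8205/25.0000 = 0.4728, so P(C) = 0.4728/(1+0.4728) ≈ 0.32.

P(C) = 0.32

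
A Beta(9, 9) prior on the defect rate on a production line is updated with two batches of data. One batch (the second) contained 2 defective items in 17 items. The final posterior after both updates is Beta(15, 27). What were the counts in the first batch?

4 defective items and 3 good items

Because Beta–binomial updating is additive in the counts, the combined data contributed (α_post−α_prior, β_post−β_prior) successes and failures.
Total across both batches: 15−9=6 defective items, 27−9=18 good items.
Subtract the second batch: 6−2=4 defective items and 18−15=3 good items.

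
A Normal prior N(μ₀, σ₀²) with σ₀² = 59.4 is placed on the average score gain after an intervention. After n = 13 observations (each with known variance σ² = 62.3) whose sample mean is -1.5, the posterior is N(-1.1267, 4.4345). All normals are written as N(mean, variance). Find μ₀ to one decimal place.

The posterior mean is a precision-weighted average: μ_n = (τ₀μ₀ + τ_data·x̄)/(τ₀+τ_data), with τ₀=1/σ₀² and τ_data=n/σ².
Here τ₀ = 1/59.4 = 0.016835 and τ_data = 13/62.3 = 0.208668, so τ_n = 0.225503.
Rearranging for μ₀: μ₀ = (μ_n·τ_n − τ_data·x̄)/τ₀ = (-1.1267·0.225503 − 0.208668·-1.5) / 0.016835 = 0.058928/0.016835 ≈ 3.5.

μ₀ = 3.5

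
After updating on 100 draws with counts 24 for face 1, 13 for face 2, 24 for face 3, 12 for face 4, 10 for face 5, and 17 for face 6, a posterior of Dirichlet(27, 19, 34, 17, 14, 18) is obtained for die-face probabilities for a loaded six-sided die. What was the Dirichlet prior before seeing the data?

For a Dirichlet(α) prior with multinomial counts c, the posterior is Dirichlet(α + c) componentwise.
Subtract each count from the matching posterior parameter: 27−24=3, 19−13=6, 34−24=10, 17−12=5, 14−10=4, 18−17=1.

Dirichlet(3, 6, 10, 5, 4, 1)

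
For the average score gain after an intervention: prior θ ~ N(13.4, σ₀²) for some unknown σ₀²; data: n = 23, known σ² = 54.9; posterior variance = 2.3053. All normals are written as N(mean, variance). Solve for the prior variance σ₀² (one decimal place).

σ₀² = 67.4

For the Normal–Normal model with known σ², precisions add: τ_n = τ₀ + n/σ².
So 1/σ₀² = 1/2.3053 − 23/54.9 = 0.433783 − 0.418944 = 0.014839.
Hence σ₀² = 1/0.014839 ≈ 67.4.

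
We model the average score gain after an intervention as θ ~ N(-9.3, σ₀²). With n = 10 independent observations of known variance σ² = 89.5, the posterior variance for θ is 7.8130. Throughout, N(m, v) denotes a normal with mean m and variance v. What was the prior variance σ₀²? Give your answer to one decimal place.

For the Normal–Normal model with known σ², precisions add: τ_n = τ₀ + n/σ².
So 1/σ₀² = 1/7.8130 − 10/89.5 = 0.127992 − 0.111732 = 0.016260.
Hence σ₀² = 1/0.016260 ≈ 61.5.

σ₀² = 61.5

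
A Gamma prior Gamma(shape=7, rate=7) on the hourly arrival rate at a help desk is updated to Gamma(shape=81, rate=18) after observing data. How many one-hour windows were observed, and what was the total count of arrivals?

n = 11 one-hour windows with total 74 arrivals

Gamma–Poisson conjugacy: posterior shape = α + Σxᵢ, posterior rate = β + n.
Matching: Σxᵢ = 81 − 7 = 74 and n = 18 − 7 = 11.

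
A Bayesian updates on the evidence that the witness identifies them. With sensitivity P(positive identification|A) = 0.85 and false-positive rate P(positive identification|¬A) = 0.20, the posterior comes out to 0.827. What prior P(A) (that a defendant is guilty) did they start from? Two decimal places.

P(A) = 0.53

Bayes' rule in odds form gives O(A|E) = O(A)·[P(E|A)/P(E|¬A)], hence O(A) = O(A|E)/LR.
Posterior odds = 0.827/(1−0.827) = 4.7803. LR = 0.85/0.20 = 4.2500.
Prior odds = 4.7803/4.2500 = 1.1248, so P(A) = 1.1248/(1+1.1248) ≈ 0.53.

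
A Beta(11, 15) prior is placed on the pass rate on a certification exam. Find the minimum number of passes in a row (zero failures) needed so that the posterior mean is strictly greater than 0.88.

After k passes and 0 failures the posterior is Beta(11+k, 15), with mean (11+k)/(11+15+k).
Set (11+k)/(26+k) > 0.88 and solve: k > (0.88·26 − 11)/(1 − 0.88) = 99.000.
The smallest integer exceeding 99.000 is 100, and checking k=100: (111)/(126) = 0.8810 > 0.88.

k = 100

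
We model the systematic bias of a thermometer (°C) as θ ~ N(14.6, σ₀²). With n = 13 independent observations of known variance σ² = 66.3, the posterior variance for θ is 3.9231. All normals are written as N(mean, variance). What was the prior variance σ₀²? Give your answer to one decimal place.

Posterior precision equals prior precision plus data precision: 1/σ_n² = 1/σ₀² + n/σ².
So 1/σ₀² = 1/3.9231 − 13/66.3 = 0.254900 − 0.196078 = 0.058822.
Hence σ₀² = 1/0.058822 ≈ 17.0.

σ₀² = 17.0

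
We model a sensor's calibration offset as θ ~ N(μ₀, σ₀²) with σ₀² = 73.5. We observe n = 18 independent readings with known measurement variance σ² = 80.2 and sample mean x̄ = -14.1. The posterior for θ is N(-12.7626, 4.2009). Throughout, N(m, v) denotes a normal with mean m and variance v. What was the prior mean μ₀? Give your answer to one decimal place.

μ₀ = 9.3

The posterior mean is a precision-weighted average: μ_n = (τ₀μ₀ + τ_data·x̄)/(τ₀+τ_data), with τ₀=1/σ₀² and τ_data=n/σ².
Here τ₀ = 1/73.5 = 0.013605 and τ_data = 18/80.2 = 0.224439, so τ_n = 0.238044.
Rearranging for μ₀: μ₀ = (μ_n·τ_n − τ_data·x̄)/τ₀ = (-12.7626·0.238044 − 0.224439·-14.1) / 0.013605 = 0.126530/0.013605 ≈ 9.3.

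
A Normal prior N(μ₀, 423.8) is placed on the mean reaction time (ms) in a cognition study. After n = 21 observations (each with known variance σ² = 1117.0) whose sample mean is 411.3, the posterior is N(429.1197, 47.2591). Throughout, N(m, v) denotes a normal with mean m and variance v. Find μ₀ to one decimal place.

With known observation variance, the Normal–Normal posterior has precision τ_n = τ₀ + n/σ² and mean μ_n = (τ₀μ₀ + (n/σ²)x̄)/τ_n.
Here τ₀ = 1/423.8 = 0.002360 and τ_data = 21/1117.0 = 0.018800, so τ_n = 0.021160.
Rearranging for μ₀: μ₀ = (μ_n·τ_n − τ_data·x̄)/τ₀ = (429.1197·0.021160 − 0.018800·411.3) / 0.002360 = 1.347733/0.002360 ≈ 571.1.

μ₀ = 571.1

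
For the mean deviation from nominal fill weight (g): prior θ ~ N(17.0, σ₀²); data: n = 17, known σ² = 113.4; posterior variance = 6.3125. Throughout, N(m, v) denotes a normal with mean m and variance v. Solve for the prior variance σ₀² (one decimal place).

σ₀² = 117.6

For the Normal–Normal model with known σ², precisions add: τ_n = τ₀ + n/σ².
So 1/σ₀² = 1/6.3125 − 17/113.4 = 0.158416 − 0.149912 = 0.008504.
Hence σ₀² = 1/0.008504 ≈ 117.6.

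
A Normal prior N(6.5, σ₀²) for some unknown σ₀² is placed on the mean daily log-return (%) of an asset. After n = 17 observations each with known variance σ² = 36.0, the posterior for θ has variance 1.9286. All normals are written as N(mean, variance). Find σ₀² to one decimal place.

Posterior precision equals prior precision plus data precision: 1/σ_n² = 1/σ₀² + n/σ².
So 1/σ₀² = 1/1.9286 − 17/36.0 = 0.518511 − 0.472222 = 0.046289.
Hence σ₀² = 1/0.046289 ≈ 21.6.

σ₀² = 21.6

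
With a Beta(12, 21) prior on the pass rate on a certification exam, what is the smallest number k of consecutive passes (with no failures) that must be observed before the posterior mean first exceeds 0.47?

After k passes and 0 failures the posterior is Beta(12+k, 21), with mean (12+k)/(12+21+k).
Set (12+k)/(33+k) > 0.47 and solve: k > (0.47·33 − 12)/(1 − 0.47) = 6.623.
The smallest integer exceeding 6.623 is 7, and checking k=7: (19)/(40) = 0.4750 > 0.47.

k = 7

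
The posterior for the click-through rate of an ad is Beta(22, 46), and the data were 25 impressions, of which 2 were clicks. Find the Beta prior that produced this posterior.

Beta(20, 23)

Under Beta–binomial conjugacy the posterior parameters are (a+s, b+f).
Subtract the data counts: 22−2=20, 46−23=23.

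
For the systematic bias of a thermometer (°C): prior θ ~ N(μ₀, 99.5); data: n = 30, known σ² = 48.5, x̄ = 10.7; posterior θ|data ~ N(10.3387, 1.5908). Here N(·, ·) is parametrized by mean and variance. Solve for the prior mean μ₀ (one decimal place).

μ₀ = -11.9

The posterior mean is a precision-weighted average: μ_n = (τ₀μ₀ + τ_data·x̄)/(τ₀+τ_data), with τ₀=1/σ₀² and τ_data=n/σ².
Here τ₀ = 1/99.5 = 0.010050 and τ_data = 30/48.5 = 0.618557, so τ_n = 0.628607.
Rearranging for μ₀: μ₀ = (μ_n·τ_n − τ_data·x̄)/τ₀ = (10.3387·0.628607 − 0.618557·10.7) / 0.010050 = -0.119581/0.010050 ≈ -11.9.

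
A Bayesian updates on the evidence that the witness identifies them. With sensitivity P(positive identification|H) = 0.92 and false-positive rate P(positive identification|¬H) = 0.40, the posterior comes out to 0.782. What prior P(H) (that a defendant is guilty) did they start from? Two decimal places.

In odds form, posterior odds = prior odds × likelihood ratio, so prior odds = posterior odds ÷ LR.
Posterior odds = 0.782/(1−0.782) = 3.5872. LR = 0.92/0.40 = 2.3000.
Prior odds = 3.5872/2.3000 = 1.5597, so P(H) = 1.5597/(1+1.5597) ≈ 0.61.

P(H) = 0.61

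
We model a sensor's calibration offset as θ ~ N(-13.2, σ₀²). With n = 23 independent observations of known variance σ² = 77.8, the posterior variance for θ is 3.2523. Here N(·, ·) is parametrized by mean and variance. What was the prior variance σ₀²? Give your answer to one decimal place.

σ₀² = 84.4

For the Normal–Normal model with known σ², precisions add: τ_n = τ₀ + n/σ².
So 1/σ₀² = 1/3.2523 − 23/77.8 = 0.307475 − 0.295630 = 0.011845.
Hence σ₀² = 1/0.011845 ≈ 84.4.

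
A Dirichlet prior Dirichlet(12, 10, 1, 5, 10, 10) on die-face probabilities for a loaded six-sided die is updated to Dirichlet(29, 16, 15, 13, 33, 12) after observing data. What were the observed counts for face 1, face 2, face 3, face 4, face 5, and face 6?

For a Dirichlet(α) prior with multinomial counts c, the posterior is Dirichlet(α + c) componentwise.
Counts are posterior − prior componentwise: 29−12=17, 16−10=6, 15−1=14, 13−5=8, 33−10=23, 12−10=2.

counts (17, 6, 14, 8, 23, 2)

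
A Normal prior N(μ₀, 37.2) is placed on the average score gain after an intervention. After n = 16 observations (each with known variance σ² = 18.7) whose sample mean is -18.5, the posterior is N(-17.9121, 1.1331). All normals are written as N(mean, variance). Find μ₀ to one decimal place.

μ₀ = 0.8

The posterior mean is a precision-weighted average: μ_n = (τ₀μ₀ + τ_data·x̄)/(τ₀+τ_data), with τ₀=1/σ₀² and τ_data=n/σ².
Here τ₀ = 1/37.2 = 0.026882 and τ_data = 16/18.7 = 0.855615, so τ_n = 0.882497.
Rearranging for μ₀: μ₀ = (μ_n·τ_n − τ_data·x̄)/τ₀ = (-17.9121·0.882497 − 0.855615·-18.5) / 0.026882 = 0.021503/0.026882 ≈ 0.8.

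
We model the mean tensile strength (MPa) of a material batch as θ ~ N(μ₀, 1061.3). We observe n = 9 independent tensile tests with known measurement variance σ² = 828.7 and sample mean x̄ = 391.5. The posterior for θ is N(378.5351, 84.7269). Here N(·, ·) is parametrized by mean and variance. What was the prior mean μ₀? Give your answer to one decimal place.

μ₀ = 229.1

With known observation variance, the Normal–Normal posterior has precision τ_n = τ₀ + n/σ² and mean μ_n = (τ₀μ₀ + (n/σ²)x̄)/τ_n.
Here τ₀ = 1/1061.3 = 0.000942 and τ_data = 9/828.7 = 0.010860, so τ_n = 0.011802.
Rearranging for μ₀: μ₀ = (μ_n·τ_n − τ_data·x̄)/τ₀ = (378.5351·0.011802 − 0.010860·391.5) / 0.000942 = 0.215781/0.000942 ≈ 229.1.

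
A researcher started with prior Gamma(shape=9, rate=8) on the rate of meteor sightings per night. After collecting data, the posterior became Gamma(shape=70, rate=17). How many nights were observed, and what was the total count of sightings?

Gamma–Poisson conjugacy: posterior shape = α + Σxᵢ, posterior rate = β + n.
Matching: Σxᵢ = 70 − 9 = 61 and n = 17 − 8 = 9.

n = 9 nights with total 61 sightings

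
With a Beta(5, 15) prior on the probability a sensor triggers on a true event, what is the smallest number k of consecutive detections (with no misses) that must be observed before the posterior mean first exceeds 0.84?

k = 74

After k detections and 0 misses the posterior is Beta(5+k, 15), with mean (5+k)/(5+15+k).
Set (5+k)/(20+k) > 0.84 and solve: k > (0.84·20 − 5)/(1 − 0.84) = 73.750.
The smallest integer exceeding 73.750 is 74.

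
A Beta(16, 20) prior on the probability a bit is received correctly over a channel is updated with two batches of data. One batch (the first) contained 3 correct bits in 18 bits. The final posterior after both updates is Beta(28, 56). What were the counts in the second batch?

9 correct bits and 21 errors

Sequential conjugate updates are equivalent to a single update on the pooled data, so total successes = posterior α − prior α and total failures = posterior β − prior β.
Total across both batches: 28−16=12 correct bits, 56−20=36 errors.
Subtract the first batch: 12−3=9 correct bits and 36−15=21 errors.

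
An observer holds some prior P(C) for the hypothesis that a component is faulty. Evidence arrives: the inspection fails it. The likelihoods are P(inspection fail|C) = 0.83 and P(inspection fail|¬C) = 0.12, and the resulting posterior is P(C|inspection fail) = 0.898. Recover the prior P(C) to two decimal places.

In odds form, posterior odds = prior odds × likelihood ratio, so prior odds = posterior odds ÷ LR.
Posterior odds = 0.898/(1−0.898) = 8.8039. LR = 0.83/0.12 = 6.9167.
Prior odds = 8.8039/6.9167 = 1.2728, so P(C) = 1.2728/(1+1.2728) ≈ 0.56.

P(C) = 0.56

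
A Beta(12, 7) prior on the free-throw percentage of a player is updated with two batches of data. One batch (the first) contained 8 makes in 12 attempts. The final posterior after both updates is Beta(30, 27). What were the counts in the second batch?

10 makes and 16 misses

Because Beta–binomial updating is additive in the counts, the combined data contributed (α_post−α_prior, β_post−β_prior) successes and failures.
Total across both batches: 30−12=18 makes, 27−7=20 misses.
Subtract the first batch: 18−8=10 makes and 20−4=16 misses.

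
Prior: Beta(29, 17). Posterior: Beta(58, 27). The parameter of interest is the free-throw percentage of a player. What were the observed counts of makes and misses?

29 makes and 10 misses

Under Beta–binomial conjugacy the posterior parameters are (α+s, β+f).
So s = 58 − 29 = 29 and f = 27 − 17 = 10.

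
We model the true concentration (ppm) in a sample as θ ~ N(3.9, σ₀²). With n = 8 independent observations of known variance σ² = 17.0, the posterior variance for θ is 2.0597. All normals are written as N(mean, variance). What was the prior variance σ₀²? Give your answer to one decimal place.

σ₀² = 67.0

Posterior precision equals prior precision plus data precision: 1/σ_n² = 1/σ₀² + n/σ².
So 1/σ₀² = 1/2.0597 − 8/17.0 = 0.485508 − 0.470588 = 0.014920.
Hence σ₀² = 1/0.014920 ≈ 67.0.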